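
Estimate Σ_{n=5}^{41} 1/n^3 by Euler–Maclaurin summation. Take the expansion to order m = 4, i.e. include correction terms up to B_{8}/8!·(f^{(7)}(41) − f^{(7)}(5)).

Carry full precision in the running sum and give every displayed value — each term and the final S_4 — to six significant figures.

S_4 ≈ 0.0241046

Integral: ∫_5^41 1/x^3 dx = 0.0197026.
½[f(5) + f(41)] = ½[0.00800000 + 1.45094e-05] = 0.00400725.
Running total after boundary: 0.0237098.
k=1: B_{2}/(2)! × [f^{(1)}(41) − f^{(1)}(5)] = 1/12 × (-1.06166e-06 − (-0.00480000)) = 0.000399912.
Partial sum through k=1: 0.0241097.
k=2: B_{4}/(4)! × [f^{(3)}(41) − f^{(3)}(5)] = −1/720 × (-1.26313e-08 − (-0.00384000)) = -5.33332e-06.
Partial sum through k=2: 0.0241044.
k=3: B_{6}/(6)! × [f^{(5)}(41) − f^{(5)}(5)] = 1/30240 × (-3.15595e-10 − (-0.00645120)) = 2.13333e-07.
Partial sum through k=3: 0.0241046.
k=4: B_{8}/(8)! × [f^{(7)}(41) − f^{(7)}(5)] = −1/1209600 × (-1.35174e-11 − (-0.0185795)) = -1.53600e-08.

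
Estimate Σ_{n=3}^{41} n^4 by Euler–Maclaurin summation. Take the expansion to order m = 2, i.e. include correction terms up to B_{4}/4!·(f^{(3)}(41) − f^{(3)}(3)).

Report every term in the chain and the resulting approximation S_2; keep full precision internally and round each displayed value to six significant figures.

S_2 ≈ 2.46071e+07

Integral: ∫_3^41 x^4 dx = 2.31712e+07.
Boundary: ½(f(3) + f(41)) = ½(81.0000 + 2.82576e+06) = 1.41292e+06.
Running total after boundary: 2.45841e+07.
k=1: B_{2}/(2)! × [f^{(1)}(41) − f^{(1)}(3)] = 1/12 × (275684 − 108.000) = 22964.7.
Partial sum through k=1: 2.46071e+07.
k=2: B_{4}/(4)! × [f^{(3)}(41) − f^{(3)}(3)] = −1/720 × (984.000 − 72.0000) = -1.26667.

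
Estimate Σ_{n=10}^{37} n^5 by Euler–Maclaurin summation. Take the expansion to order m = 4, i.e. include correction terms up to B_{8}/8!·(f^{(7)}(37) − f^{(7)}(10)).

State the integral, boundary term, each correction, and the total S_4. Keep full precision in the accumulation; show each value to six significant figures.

∫_10^37 x^5 dx evaluates to 4.27454e+08.
Boundary: ½(f(10) + f(37)) = ½(100000 + 6.93440e+07) = 3.47220e+07.
Integral + boundary = 4.62176e+08.
Order-1 term: 1/12 · (9.37080e+06 − 50000.0) = 776734.
After k=1: 4.62953e+08.
Order-2 term: −1/720 · (82140.0 − 6000.00) = -105.750.
After k=2: 4.62953e+08.
Order-3 term: 1/30240 · (120.000 − 120.000) = 0.00000.
After k=3: 4.62953e+08.
Order-4 term: −1/1209600 · (0.00000 − 0.00000) = 0.00000.

S_4 ≈ 4.62953e+08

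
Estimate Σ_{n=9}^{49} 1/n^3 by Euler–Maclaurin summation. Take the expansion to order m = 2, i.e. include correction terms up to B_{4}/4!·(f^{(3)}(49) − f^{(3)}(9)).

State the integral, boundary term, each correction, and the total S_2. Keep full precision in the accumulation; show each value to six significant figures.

S_2 ≈ 0.00669262

Integral: ∫_9^49 1/x^3 dx = 0.00596459.
½[f(9) + f(49)] = ½[0.00137174 + 8.49986e-06] = 0.000690121.
Running total after boundary: 0.00665471.
k=1: B_{2}/(2)! × [f^{(1)}(49) − f^{(1)}(9)] = 1/12 × (-5.20400e-07 − (-0.000457247)) = 3.80606e-05.
After k=1: 0.00669277.
k=2: B_{4}/(4)! × [f^{(3)}(49) − f^{(3)}(9)] = −1/720 × (-4.33486e-09 − (-0.000112901)) = -1.56800e-07.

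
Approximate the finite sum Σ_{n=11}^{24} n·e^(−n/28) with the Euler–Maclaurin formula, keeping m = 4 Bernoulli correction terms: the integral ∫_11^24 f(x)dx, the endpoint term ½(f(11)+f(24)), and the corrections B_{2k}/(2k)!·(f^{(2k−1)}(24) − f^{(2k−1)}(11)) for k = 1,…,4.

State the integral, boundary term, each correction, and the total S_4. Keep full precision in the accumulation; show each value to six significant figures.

Integral: ∫_11^24 x·e^(−x/28) dx = 119.350.
Endpoint term: (f(11) + f(24))/2 = (7.42638 + 10.1849)/2 = 8.80566.
Integral + boundary = 128.156.
Order-1 term: 1/12 · (0.0606247 − 0.409897) = -0.0291061.
Running total after k=1: 128.126.
Order-2 term: −1/720 · (0.00115991 − 0.00224509) = 1.50719e-06.
Running total after k=2: 128.126.
Order-3 term: 1/30240 · (2.86033e-06 − 5.06039e-06) = -7.27534e-11.
Running total after k=3: 128.126.
Order-4 term: −1/1209600 · (5.40966e-09 − 9.25656e-09) = 3.18031e-15.

S_4 ≈ 128.126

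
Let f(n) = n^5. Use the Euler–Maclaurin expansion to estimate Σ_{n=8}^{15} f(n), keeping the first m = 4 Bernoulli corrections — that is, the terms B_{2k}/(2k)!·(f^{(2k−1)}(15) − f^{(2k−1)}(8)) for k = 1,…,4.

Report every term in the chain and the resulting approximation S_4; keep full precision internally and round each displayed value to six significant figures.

S_4 ≈ 2.27019e+06

The integral term ∫_8^15 x^5 dx = 1.85475e+06.
Endpoint term: (f(8) + f(15))/2 = (32768.0 + 759375)/2 = 396072.
So far: 2.25082e+06.
k=1: B_{2}/(2)! × [f^{(1)}(15) − f^{(1)}(8)] = 1/12 × (253125 − 20480.0) = 19387.1.
Running total after k=1: 2.27021e+06.
k=2: B_{4}/(4)! × [f^{(3)}(15) − f^{(3)}(8)] = −1/720 × (13500.0 − 3840.00) = -13.4167.
Running total after k=2: 2.27019e+06.
k=3: B_{6}/(6)! × [f^{(5)}(15) − f^{(5)}(8)] = 1/30240 × (120.000 − 120.000) = 0.00000.
Running total after k=3: 2.27019e+06.
k=4: B_{8}/(8)! × [f^{(7)}(15) − f^{(7)}(8)] = −1/1209600 × (0.00000 − 0.00000) = 0.00000.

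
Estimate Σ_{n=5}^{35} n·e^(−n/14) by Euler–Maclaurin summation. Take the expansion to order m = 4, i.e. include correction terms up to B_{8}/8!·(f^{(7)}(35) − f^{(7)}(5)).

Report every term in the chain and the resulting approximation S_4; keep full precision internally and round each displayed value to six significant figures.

The integral term ∫_5^35 x·e^(−x/14) dx = 129.803.
Endpoint term: (f(5) + f(35))/2 = (3.49836 + 2.87297)/2 = 3.18567.
Integral + boundary = 132.988.
k=1: B_{2}/(2)! × [f^{(1)}(35) − f^{(1)}(5)] = 1/12 × (-0.123127 − 0.449789) = -0.0477431.
Partial sum through k=1: 132.941.
k=2: B_{4}/(4)! × [f^{(3)}(35) − f^{(3)}(5)] = −1/720 × (0.000209401 − 0.00943436) = 1.28124e-05.
Partial sum through k=2: 132.941.
k=3: B_{6}/(6)! × [f^{(5)}(35) − f^{(5)}(5)] = 1/30240 × (5.34185e-06 − 8.45606e-05) = -2.61967e-09.
Partial sum through k=3: 132.941.
k=4: B_{8}/(8)! × [f^{(7)}(35) − f^{(7)}(5)] = −1/1209600 × (4.90578e-08 − 6.17279e-07) = 4.69760e-13.

S_4 ≈ 132.941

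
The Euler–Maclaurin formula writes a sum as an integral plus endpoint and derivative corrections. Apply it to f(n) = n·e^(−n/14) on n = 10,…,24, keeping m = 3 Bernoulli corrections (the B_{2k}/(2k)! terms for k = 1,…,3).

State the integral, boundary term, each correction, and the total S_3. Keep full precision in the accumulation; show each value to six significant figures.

∫_10^24 x·e^(−x/14) dx evaluates to 68.6769.
Endpoint term: (f(10) + f(24))/2 = (4.89542 + 4.32222)/2 = 4.60882.
So far: 73.2857.
Correction k=1: B_{2}/2! · (f^{(1)}(24) − f^{(1)}(10)) = 1/12 · (-0.128637 − 0.139869) = -0.0223755.
Partial sum through k=1: 73.2633.
Correction k=2: B_{4}/4! · (f^{(3)}(24) − f^{(3)}(10)) = −1/720 · (0.00118136 − 0.00570894) = 6.28830e-06.
Partial sum through k=2: 73.2633.
Correction k=3: B_{6}/6! · (f^{(5)}(24) − f^{(5)}(10)) = 1/30240 · (1.54033e-05 − 5.46136e-05) = -1.29664e-09.

S_3 ≈ 73.2633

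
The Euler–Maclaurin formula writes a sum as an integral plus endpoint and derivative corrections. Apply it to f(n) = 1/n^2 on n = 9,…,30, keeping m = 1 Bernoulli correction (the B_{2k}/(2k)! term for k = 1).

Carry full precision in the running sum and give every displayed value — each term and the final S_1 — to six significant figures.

The integral term ∫_9^30 1/x^2 dx = 0.0777778.
Endpoint term: (f(9) + f(30))/2 = (0.0123457 + 0.00111111)/2 = 0.00672840.
Running total after boundary: 0.0845062.
Correction k=1: B_{2}/2! · (f^{(1)}(30) − f^{(1)}(9)) = 1/12 · (-7.40741e-05 − (-0.00274348)) = 0.000222451.

S_1 ≈ 0.0847286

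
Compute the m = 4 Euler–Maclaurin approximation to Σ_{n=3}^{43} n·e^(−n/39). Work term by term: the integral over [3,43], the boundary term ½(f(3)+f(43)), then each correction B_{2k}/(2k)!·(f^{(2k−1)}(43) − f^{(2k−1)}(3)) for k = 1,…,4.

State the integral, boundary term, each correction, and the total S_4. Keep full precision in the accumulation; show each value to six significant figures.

S_4 ≈ 463.382

∫_3^43 x·e^(−x/39) dx evaluates to 454.929.
Boundary: ½(f(3) + f(43)) = ½(2.77788 + 14.2768) = 8.52734.
Running total after boundary: 463.456.
k=1: B_{2}/(2)! × [f^{(1)}(43) − f^{(1)}(3)] = 1/12 × (-0.0340532 − 0.854733) = -0.0740655.
Partial sum through k=1: 463.382.
k=2: B_{4}/(4)! × [f^{(3)}(43) − f^{(3)}(3)] = −1/720 × (0.000414191 − 0.00177952) = 1.89630e-06.
Partial sum through k=2: 463.382.
k=3: B_{6}/(6)! × [f^{(5)}(43) − f^{(5)}(3)] = 1/30240 × (5.59349e-07 − 1.97047e-06) = -4.66642e-11.
Partial sum through k=3: 463.382.
k=4: B_{8}/(8)! × [f^{(7)}(43) − f^{(7)}(3)] = −1/1209600 × (5.56465e-10 − 1.82181e-09) = 1.04609e-15.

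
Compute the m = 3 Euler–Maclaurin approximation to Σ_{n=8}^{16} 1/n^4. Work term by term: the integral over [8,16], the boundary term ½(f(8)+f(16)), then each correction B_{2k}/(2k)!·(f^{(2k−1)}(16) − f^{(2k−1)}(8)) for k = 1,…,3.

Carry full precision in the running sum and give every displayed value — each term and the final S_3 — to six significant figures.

S_3 ≈ 0.000709139

The integral term ∫_8^16 1/x^4 dx = 0.000569661.
½[f(8) + f(16)] = ½[0.000244141 + 1.52588e-05] = 0.000129700.
So far: 0.000699361.
Order-1 term: 1/12 · (-3.81470e-06 − (-0.000122070)) = 9.85463e-06.
Running total after k=1: 0.000709216.
Order-2 term: −1/720 · (-4.47035e-07 − (-5.72205e-05)) = -7.88520e-08.
Running total after k=2: 0.000709137.
Order-3 term: 1/30240 · (-9.77889e-08 − (-5.00679e-05)) = 1.65245e-09.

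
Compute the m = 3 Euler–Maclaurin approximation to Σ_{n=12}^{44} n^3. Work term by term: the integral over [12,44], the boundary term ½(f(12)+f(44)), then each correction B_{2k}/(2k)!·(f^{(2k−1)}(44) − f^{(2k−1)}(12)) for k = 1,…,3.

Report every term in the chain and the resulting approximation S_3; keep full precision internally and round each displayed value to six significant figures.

Integral: ∫_12^44 x^3 dx = 931840.
Boundary: ½(f(12) + f(44)) = ½(1728.00 + 85184.0) = 43456.0.
Running total after boundary: 975296.
k=1: B_{2}/(2)! × [f^{(1)}(44) − f^{(1)}(12)] = 1/12 × (5808.00 − 432.000) = 448.000.
After k=1: 975744.
k=2: B_{4}/(4)! × [f^{(3)}(44) − f^{(3)}(12)] = −1/720 × (6.00000 − 6.00000) = 0.00000.
After k=2: 975744.
k=3: B_{6}/(6)! × [f^{(5)}(44) − f^{(5)}(12)] = 1/30240 × (0.00000 − 0.00000) = 0.00000.

S_3 ≈ 975744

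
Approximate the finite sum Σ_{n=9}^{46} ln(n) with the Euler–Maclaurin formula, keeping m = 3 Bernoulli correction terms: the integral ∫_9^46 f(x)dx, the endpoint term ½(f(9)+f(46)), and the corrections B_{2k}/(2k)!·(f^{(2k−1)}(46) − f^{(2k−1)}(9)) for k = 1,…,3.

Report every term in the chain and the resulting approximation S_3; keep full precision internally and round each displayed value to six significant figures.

S_3 ≈ 122.348

∫_9^46 ln(x) dx evaluates to 119.342.
Boundary: ½(f(9) + f(46)) = ½(2.19722 + 3.82864) = 3.01293.
So far: 122.355.
Order-1 term: 1/12 · (0.0217391 − 0.111111) = -0.00744767.
Partial sum through k=1: 122.348.
Order-2 term: −1/720 · (2.05474e-05 − 0.00274348) = 3.78186e-06.
Partial sum through k=2: 122.348.
Order-3 term: 1/30240 · (1.16526e-07 − 0.000406442) = -1.34367e-08.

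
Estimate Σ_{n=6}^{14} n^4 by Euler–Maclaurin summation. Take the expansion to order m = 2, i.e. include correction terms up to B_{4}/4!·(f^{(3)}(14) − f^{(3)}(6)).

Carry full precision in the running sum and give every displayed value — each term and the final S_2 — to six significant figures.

S_2 ≈ 126708

The integral term ∫_6^14 x^4 dx = 106010.
Endpoint term: (f(6) + f(14))/2 = (1296.00 + 38416.0)/2 = 19856.0.
Integral + boundary = 125866.
Correction k=1: B_{2}/2! · (f^{(1)}(14) − f^{(1)}(6)) = 1/12 · (10976.0 − 864.000) = 842.667.
Partial sum through k=1: 126708.
Correction k=2: B_{4}/4! · (f^{(3)}(14) − f^{(3)}(6)) = −1/720 · (336.000 − 144.000) = -0.266667.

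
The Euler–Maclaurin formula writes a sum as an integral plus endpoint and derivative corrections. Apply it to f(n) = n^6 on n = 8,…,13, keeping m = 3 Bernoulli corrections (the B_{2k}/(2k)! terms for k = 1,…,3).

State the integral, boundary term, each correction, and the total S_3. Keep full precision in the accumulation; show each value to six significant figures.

Integral: ∫_8^13 x^6 dx = 8.66448e+06.
Boundary: ½(f(8) + f(13)) = ½(262144 + 4.82681e+06) = 2.54448e+06.
So far: 1.12090e+07.
k=1: B_{2}/(2)! × [f^{(1)}(13) − f^{(1)}(8)] = 1/12 × (2.22776e+06 − 196608) = 169262.
Partial sum through k=1: 1.13782e+07.
k=2: B_{4}/(4)! × [f^{(3)}(13) − f^{(3)}(8)] = −1/720 × (263640 − 61440.0) = -280.833.
Partial sum through k=2: 1.13779e+07.
k=3: B_{6}/(6)! × [f^{(5)}(13) − f^{(5)}(8)] = 1/30240 × (9360.00 − 5760.00) = 0.119048.

S_3 ≈ 1.13779e+07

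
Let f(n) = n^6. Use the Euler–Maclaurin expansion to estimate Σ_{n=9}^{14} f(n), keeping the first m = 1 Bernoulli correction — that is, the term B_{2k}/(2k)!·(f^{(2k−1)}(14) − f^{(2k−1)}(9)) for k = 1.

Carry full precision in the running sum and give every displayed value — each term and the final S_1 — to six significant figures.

S_1 ≈ 1.86457e+07

Integral: ∫_9^14 x^6 dx = 1.43758e+07.
Endpoint term: (f(9) + f(14))/2 = (531441 + 7.52954e+06)/2 = 4.03049e+06.
Integral + boundary = 1.84063e+07.
Correction k=1: B_{2}/2! · (f^{(1)}(14) − f^{(1)}(9)) = 1/12 · (3.22694e+06 − 354294) = 239388.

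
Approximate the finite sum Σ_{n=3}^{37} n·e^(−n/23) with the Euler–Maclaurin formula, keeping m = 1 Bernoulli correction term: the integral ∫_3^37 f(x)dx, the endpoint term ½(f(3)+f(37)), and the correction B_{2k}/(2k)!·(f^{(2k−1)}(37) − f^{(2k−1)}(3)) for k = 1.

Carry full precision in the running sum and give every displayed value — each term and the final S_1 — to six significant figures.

Integral: ∫_3^37 x·e^(−x/23) dx = 248.668.
Endpoint term: (f(3) + f(37))/2 = (2.63314 + 7.40549)/2 = 5.01932.
So far: 253.687.
Correction k=1: B_{2}/2! · (f^{(1)}(37) − f^{(1)}(3)) = 1/12 · (-0.121830 − 0.763229) = -0.0737549.

S_1 ≈ 253.613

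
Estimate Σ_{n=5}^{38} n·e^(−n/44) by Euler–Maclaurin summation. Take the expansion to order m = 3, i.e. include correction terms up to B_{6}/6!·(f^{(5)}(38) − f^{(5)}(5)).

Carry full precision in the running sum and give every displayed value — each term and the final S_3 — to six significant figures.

Integral: ∫_5^38 x·e^(−x/44) dx = 403.181.
Boundary: ½(f(5) + f(38)) = ½(4.46291 + 16.0218) = 10.2424.
Running total after boundary: 413.423.
Correction k=1: B_{2}/2! · (f^{(1)}(38) − f^{(1)}(5)) = 1/12 · (0.0574945 − 0.791153) = -0.0611382.
After k=1: 413.362.
Correction k=2: B_{4}/4! · (f^{(3)}(38) − f^{(3)}(5)) = −1/720 · (0.000465262 − 0.00133074) = 1.20206e-06.
After k=2: 413.362.
Correction k=3: B_{6}/6! · (f^{(5)}(38) − f^{(5)}(5)) = 1/30240 · (4.65303e-07 − 1.16365e-06) = -2.30936e-11.

S_3 ≈ 413.362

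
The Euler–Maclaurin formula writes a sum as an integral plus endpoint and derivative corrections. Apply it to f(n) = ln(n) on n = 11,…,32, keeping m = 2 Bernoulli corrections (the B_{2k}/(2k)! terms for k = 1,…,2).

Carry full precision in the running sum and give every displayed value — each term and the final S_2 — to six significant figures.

∫_11^32 ln(x) dx evaluates to 63.5267.
Endpoint term: (f(11) + f(32))/2 = (2.39790 + 3.46574)/2 = 2.93182.
Running total after boundary: 66.4585.
k=1: B_{2}/(2)! × [f^{(1)}(32) − f^{(1)}(11)] = 1/12 × (0.0312500 − 0.0909091) = -0.00497159.
Partial sum through k=1: 66.4535.
k=2: B_{4}/(4)! × [f^{(3)}(32) − f^{(3)}(11)] = −1/720 × (6.10352e-05 − 0.00150263) = 2.00221e-06.

S_2 ≈ 66.4535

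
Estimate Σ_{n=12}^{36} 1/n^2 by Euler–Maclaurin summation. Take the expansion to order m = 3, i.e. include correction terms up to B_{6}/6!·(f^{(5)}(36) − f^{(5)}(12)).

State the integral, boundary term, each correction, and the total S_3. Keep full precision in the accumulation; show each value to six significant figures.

S_3 ≈ 0.0595063

∫_12^36 1/x^2 dx evaluates to 0.0555556.
Boundary: ½(f(12) + f(36)) = ½(0.00694444 + 0.000771605) = 0.00385802.
Running total after boundary: 0.0594136.
k=1: B_{2}/(2)! × [f^{(1)}(36) − f^{(1)}(12)] = 1/12 × (-4.28669e-05 − (-0.00115741)) = 9.28784e-05.
After k=1: 0.0595065.
k=2: B_{4}/(4)! × [f^{(3)}(36) − f^{(3)}(12)] = −1/720 × (-3.96916e-07 − (-9.64506e-05)) = -1.33408e-07.
After k=2: 0.0595063.
k=3: B_{6}/(6)! × [f^{(5)}(36) − f^{(5)}(12)] = 1/30240 × (-9.18787e-09 − (-2.00939e-05)) = 6.64176e-10.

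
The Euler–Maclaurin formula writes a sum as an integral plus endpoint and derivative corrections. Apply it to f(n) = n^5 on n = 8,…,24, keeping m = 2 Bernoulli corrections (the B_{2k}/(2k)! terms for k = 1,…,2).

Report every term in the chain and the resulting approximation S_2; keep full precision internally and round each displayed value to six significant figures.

S_2 ≈ 3.59410e+07

∫_8^24 x^5 dx evaluates to 3.18068e+07.
Endpoint term: (f(8) + f(24))/2 = (32768.0 + 7.96262e+06)/2 = 3.99770e+06.
Running total after boundary: 3.58045e+07.
Correction k=1: B_{2}/2! · (f^{(1)}(24) − f^{(1)}(8)) = 1/12 · (1.65888e+06 − 20480.0) = 136533.
After k=1: 3.59410e+07.
Correction k=2: B_{4}/4! · (f^{(3)}(24) − f^{(3)}(8)) = −1/720 · (34560.0 − 3840.00) = -42.6667.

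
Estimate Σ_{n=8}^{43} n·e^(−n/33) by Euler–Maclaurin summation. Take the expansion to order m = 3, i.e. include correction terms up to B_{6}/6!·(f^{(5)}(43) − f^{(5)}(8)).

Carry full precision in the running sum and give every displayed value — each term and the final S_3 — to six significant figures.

∫_8^43 x·e^(−x/33) dx evaluates to 380.289.
½[f(8) + f(43)] = ½[6.27779 + 11.6834] = 8.98060.
Running total after boundary: 389.269.
k=1: B_{2}/(2)! × [f^{(1)}(43) − f^{(1)}(8)] = 1/12 × (-0.0823355 − 0.594487) = -0.0564019.
Partial sum through k=1: 389.213.
k=2: B_{4}/(4)! × [f^{(3)}(43) − f^{(3)}(8)] = −1/720 × (0.000423397 − 0.00198708) = 2.17179e-06.
Partial sum through k=2: 389.213.
k=3: B_{6}/(6)! × [f^{(5)}(43) − f^{(5)}(8)] = 1/30240 × (8.47015e-07 − 3.14808e-06) = -7.60936e-11.

S_3 ≈ 389.213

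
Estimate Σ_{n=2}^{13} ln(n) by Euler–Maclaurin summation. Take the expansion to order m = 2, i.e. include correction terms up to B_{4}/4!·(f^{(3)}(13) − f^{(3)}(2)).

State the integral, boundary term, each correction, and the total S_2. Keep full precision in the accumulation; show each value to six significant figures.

S_2 ≈ 22.5522

∫_2^13 ln(x) dx evaluates to 20.9580.
Boundary: ½(f(2) + f(13)) = ½(0.693147 + 2.56495) = 1.62905.
Running total after boundary: 22.5871.
Correction k=1: B_{2}/2! · (f^{(1)}(13) − f^{(1)}(2)) = 1/12 · (0.0769231 − 0.500000) = -0.0352564.
After k=1: 22.5518.
Correction k=2: B_{4}/4! · (f^{(3)}(13) − f^{(3)}(2)) = −1/720 · (0.000910332 − 0.250000) = 0.000345958.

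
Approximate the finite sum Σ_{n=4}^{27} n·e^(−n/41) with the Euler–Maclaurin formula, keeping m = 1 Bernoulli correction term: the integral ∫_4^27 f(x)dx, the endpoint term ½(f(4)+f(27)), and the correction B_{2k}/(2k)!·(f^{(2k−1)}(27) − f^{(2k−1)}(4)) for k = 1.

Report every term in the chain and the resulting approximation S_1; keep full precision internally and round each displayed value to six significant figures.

S_1 ≈ 239.158

The integral term ∫_4^27 x·e^(−x/41) dx = 230.410.
Endpoint term: (f(4) + f(27))/2 = (3.62819 + 13.9754)/2 = 8.80181.
Integral + boundary = 239.212.
Correction k=1: B_{2}/2! · (f^{(1)}(27) − f^{(1)}(4)) = 1/12 · (0.176744 − 0.818555) = -0.0534842.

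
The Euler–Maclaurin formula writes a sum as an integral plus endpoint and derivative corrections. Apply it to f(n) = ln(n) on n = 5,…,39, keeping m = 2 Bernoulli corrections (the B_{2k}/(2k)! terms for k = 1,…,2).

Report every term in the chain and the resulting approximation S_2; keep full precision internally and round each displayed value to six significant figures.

S_2 ≈ 103.454

∫_5^39 ln(x) dx evaluates to 100.832.
Endpoint term: (f(5) + f(39))/2 = (1.60944 + 3.66356)/2 = 2.63650.
So far: 103.468.
k=1: B_{2}/(2)! × [f^{(1)}(39) − f^{(1)}(5)] = 1/12 × (0.0256410 − 0.200000) = -0.0145299.
Partial sum through k=1: 103.454.
k=2: B_{4}/(4)! × [f^{(3)}(39) − f^{(3)}(5)] = −1/720 × (3.37160e-05 − 0.0160000) = 2.21754e-05.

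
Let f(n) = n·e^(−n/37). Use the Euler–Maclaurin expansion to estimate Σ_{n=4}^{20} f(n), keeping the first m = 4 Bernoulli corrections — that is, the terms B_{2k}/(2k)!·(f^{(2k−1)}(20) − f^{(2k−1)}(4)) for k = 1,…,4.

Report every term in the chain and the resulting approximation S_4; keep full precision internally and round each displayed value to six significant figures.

The integral term ∫_4^20 x·e^(−x/37) dx = 133.202.
Endpoint term: (f(4) + f(20))/2 = (3.59012 + 11.6487)/2 = 7.61939.
So far: 140.821.
Order-1 term: 1/12 · (0.267605 − 0.800500) = -0.0444080.
After k=1: 140.777.
Order-2 term: −1/720 · (0.00104636 − 0.00189595) = 1.17999e-06.
After k=2: 140.777.
Order-3 term: 1/30240 · (1.38587e-06 − 2.34271e-06) = -3.16418e-11.
After k=3: 140.777.
Order-4 term: −1/1209600 · (1.46633e-09 − 2.41089e-09) = 7.80885e-16.

S_4 ≈ 140.777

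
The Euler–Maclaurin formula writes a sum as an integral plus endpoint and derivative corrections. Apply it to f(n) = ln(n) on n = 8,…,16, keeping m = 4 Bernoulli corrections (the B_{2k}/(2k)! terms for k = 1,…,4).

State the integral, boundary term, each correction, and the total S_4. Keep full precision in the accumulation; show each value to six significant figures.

S_4 ≈ 22.1467

Integral: ∫_8^16 ln(x) dx = 19.7259.
½[f(8) + f(16)] = ½[2.07944 + 2.77259] = 2.42602.
Running total after boundary: 22.1519.
Correction k=1: B_{2}/2! · (f^{(1)}(16) − f^{(1)}(8)) = 1/12 · (0.0625000 − 0.125000) = -0.00520833.
Partial sum through k=1: 22.1467.
Correction k=2: B_{4}/4! · (f^{(3)}(16) − f^{(3)}(8)) = −1/720 · (0.000488281 − 0.00390625) = 4.74718e-06.
Partial sum through k=2: 22.1467.
Correction k=3: B_{6}/6! · (f^{(5)}(16) − f^{(5)}(8)) = 1/30240 · (2.28882e-05 − 0.000732422) = -2.34634e-08.
Partial sum through k=3: 22.1467.
Correction k=4: B_{8}/8! · (f^{(7)}(16) − f^{(7)}(8)) = −1/1209600 · (2.68221e-06 − 0.000343323) = 2.81614e-10.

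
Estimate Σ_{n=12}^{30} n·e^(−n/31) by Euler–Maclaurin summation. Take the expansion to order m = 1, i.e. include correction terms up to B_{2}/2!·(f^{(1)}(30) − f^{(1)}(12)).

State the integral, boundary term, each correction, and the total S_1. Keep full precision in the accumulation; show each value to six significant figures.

The integral term ∫_12^30 x·e^(−x/31) dx = 186.674.
½[f(12) + f(30)] = ½[8.14830 + 11.3982] = 9.77325.
Integral + boundary = 196.448.
Correction k=1: B_{2}/2! · (f^{(1)}(30) − f^{(1)}(12)) = 1/12 · (0.0122561 − 0.416177) = -0.0336601.

S_1 ≈ 196.414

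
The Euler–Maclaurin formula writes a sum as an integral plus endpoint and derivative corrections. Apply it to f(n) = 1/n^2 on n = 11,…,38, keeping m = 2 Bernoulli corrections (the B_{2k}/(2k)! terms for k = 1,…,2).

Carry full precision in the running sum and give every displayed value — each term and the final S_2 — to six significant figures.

S_2 ≈ 0.0691938

The integral term ∫_11^38 1/x^2 dx = 0.0645933.
Boundary: ½(f(11) + f(38)) = ½(0.00826446 + 0.000692521) = 0.00447849.
Integral + boundary = 0.0690718.
k=1: B_{2}/(2)! × [f^{(1)}(38) − f^{(1)}(11)] = 1/12 × (-3.64485e-05 − (-0.00150263)) = 0.000122182.
After k=1: 0.0691940.
k=2: B_{4}/(4)! × [f^{(3)}(38) − f^{(3)}(11)] = −1/720 × (-3.02896e-07 − (-0.000149021)) = -2.06553e-07.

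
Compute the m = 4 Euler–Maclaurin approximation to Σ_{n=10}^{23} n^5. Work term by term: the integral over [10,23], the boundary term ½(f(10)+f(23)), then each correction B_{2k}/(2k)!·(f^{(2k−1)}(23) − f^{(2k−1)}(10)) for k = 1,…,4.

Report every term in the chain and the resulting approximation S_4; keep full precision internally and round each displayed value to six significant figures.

S_4 ≈ 2.78866e+07

The integral term ∫_10^23 x^5 dx = 2.45060e+07.
Endpoint term: (f(10) + f(23))/2 = (100000 + 6.43634e+06)/2 = 3.26817e+06.
Integral + boundary = 2.77742e+07.
Order-1 term: 1/12 · (1.39920e+06 − 50000.0) = 112434.
Running total after k=1: 2.78866e+07.
Order-2 term: −1/720 · (31740.0 − 6000.00) = -35.7500.
Running total after k=2: 2.78866e+07.
Order-3 term: 1/30240 · (120.000 − 120.000) = 0.00000.
Running total after k=3: 2.78866e+07.
Order-4 term: −1/1209600 · (0.00000 − 0.00000) = 0.00000.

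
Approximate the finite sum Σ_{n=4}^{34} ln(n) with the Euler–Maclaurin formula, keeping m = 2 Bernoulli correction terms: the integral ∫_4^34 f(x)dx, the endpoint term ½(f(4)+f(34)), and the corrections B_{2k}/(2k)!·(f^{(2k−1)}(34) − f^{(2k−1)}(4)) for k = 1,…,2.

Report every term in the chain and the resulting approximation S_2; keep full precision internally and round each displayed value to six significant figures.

S_2 ≈ 86.7891

The integral term ∫_4^34 ln(x) dx = 84.3511.
Endpoint term: (f(4) + f(34))/2 = (1.38629 + 3.52636)/2 = 2.45633.
So far: 86.8074.
k=1: B_{2}/(2)! × [f^{(1)}(34) − f^{(1)}(4)] = 1/12 × (0.0294118 − 0.250000) = -0.0183824.
Running total after k=1: 86.7890.
k=2: B_{4}/(4)! × [f^{(3)}(34) − f^{(3)}(4)] = −1/720 × (5.08854e-05 − 0.0312500) = 4.33321e-05.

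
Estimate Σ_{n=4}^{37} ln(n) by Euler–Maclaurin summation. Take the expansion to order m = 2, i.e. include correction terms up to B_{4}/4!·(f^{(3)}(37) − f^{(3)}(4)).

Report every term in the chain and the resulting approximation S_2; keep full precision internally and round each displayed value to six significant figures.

Integral: ∫_4^37 ln(x) dx = 95.0588.
Boundary: ½(f(4) + f(37)) = ½(1.38629 + 3.61092) = 2.49861.
Running total after boundary: 97.5574.
Correction k=1: B_{2}/2! · (f^{(1)}(37) − f^{(1)}(4)) = 1/12 · (0.0270270 − 0.250000) = -0.0185811.
After k=1: 97.5388.
Correction k=2: B_{4}/4! · (f^{(3)}(37) − f^{(3)}(4)) = −1/720 · (3.94843e-05 − 0.0312500) = 4.33479e-05.

S_2 ≈ 97.5389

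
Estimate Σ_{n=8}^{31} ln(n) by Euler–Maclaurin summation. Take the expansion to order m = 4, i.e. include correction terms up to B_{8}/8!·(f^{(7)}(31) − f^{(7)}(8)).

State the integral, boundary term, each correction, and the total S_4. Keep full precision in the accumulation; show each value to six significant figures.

∫_8^31 ln(x) dx evaluates to 66.8181.
Endpoint term: (f(8) + f(31))/2 = (2.07944 + 3.43399)/2 = 2.75671.
Running total after boundary: 69.5748.
k=1: B_{2}/(2)! × [f^{(1)}(31) − f^{(1)}(8)] = 1/12 × (0.0322581 − 0.125000) = -0.00772849.
After k=1: 69.5671.
k=2: B_{4}/(4)! × [f^{(3)}(31) − f^{(3)}(8)] = −1/720 × (6.71344e-05 − 0.00390625) = 5.33211e-06.
After k=2: 69.5671.
k=3: B_{6}/(6)! × [f^{(5)}(31) − f^{(5)}(8)] = 1/30240 × (8.38306e-07 − 0.000732422) = -2.41926e-08.
After k=3: 69.5671.
k=4: B_{8}/(8)! × [f^{(7)}(31) − f^{(7)}(8)] = −1/1209600 × (2.61698e-08 − 0.000343323) = 2.83810e-10.

S_4 ≈ 69.5671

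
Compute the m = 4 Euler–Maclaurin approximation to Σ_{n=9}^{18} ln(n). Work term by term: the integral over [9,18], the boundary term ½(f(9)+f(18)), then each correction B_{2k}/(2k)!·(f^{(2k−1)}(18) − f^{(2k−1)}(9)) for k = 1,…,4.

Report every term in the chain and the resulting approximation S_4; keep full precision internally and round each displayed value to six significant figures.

S_4 ≈ 25.7908

The integral term ∫_9^18 ln(x) dx = 23.2517.
Boundary: ½(f(9) + f(18)) = ½(2.19722 + 2.89037) = 2.54380.
Running total after boundary: 25.7955.
Order-1 term: 1/12 · (0.0555556 − 0.111111) = -0.00462963.
Partial sum through k=1: 25.7908.
Order-2 term: −1/720 · (0.000342936 − 0.00274348) = 3.33410e-06.
Partial sum through k=2: 25.7908.
Order-3 term: 1/30240 · (1.27013e-05 − 0.000406442) = -1.30205e-08.
Partial sum through k=3: 25.7908.
Order-4 term: −1/1209600 · (1.17605e-06 − 0.000150534) = 1.23477e-10.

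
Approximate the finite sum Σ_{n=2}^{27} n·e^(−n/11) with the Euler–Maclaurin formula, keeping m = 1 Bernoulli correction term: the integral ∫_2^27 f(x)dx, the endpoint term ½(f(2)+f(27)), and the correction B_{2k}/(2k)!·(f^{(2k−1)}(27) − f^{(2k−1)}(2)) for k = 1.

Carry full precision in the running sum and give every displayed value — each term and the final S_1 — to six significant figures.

S_1 ≈ 85.2457

∫_2^27 x·e^(−x/11) dx evaluates to 83.3195.
Boundary: ½(f(2) + f(27)) = ½(1.66751 + 2.31936) = 1.99343.
Running total after boundary: 85.3130.
Order-1 term: 1/12 · (-0.124949 − 0.682161) = -0.0672592.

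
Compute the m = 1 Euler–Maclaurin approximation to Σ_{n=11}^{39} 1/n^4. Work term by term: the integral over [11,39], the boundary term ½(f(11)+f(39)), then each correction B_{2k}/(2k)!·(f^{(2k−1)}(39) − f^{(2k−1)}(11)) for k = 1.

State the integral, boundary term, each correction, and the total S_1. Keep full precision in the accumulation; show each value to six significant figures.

∫_11^39 1/x^4 dx evaluates to 0.000244819.
Endpoint term: (f(11) + f(39))/2 = (6.83013e-05 + 4.32257e-07)/2 = 3.43668e-05.
So far: 0.000279186.
k=1: B_{2}/(2)! × [f^{(1)}(39) − f^{(1)}(11)] = 1/12 × (-4.43340e-08 − (-2.48369e-05)) = 2.06604e-06.

S_1 ≈ 0.000281252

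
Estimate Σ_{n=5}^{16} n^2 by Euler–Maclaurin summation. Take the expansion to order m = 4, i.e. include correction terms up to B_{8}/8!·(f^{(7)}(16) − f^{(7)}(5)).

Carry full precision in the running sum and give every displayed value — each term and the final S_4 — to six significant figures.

S_4 ≈ 1466.00

Integral: ∫_5^16 x^2 dx = 1323.67.
Endpoint term: (f(5) + f(16))/2 = (25.0000 + 256.000)/2 = 140.500.
So far: 1464.17.
Order-1 term: 1/12 · (32.0000 − 10.0000) = 1.83333.
Partial sum through k=1: 1466.00.
Order-2 term: −1/720 · (0.00000 − 0.00000) = 0.00000.
Partial sum through k=2: 1466.00.
Order-3 term: 1/30240 · (0.00000 − 0.00000) = 0.00000.
Partial sum through k=3: 1466.00.
Order-4 term: −1/1209600 · (0.00000 − 0.00000) = 0.00000.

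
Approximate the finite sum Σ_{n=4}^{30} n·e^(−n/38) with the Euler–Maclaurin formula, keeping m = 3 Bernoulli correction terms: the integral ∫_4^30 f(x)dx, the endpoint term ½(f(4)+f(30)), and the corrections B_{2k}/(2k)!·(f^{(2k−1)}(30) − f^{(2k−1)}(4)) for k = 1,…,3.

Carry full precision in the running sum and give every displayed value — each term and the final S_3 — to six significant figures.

The integral term ∫_4^30 x·e^(−x/38) dx = 263.188.
Boundary: ½(f(4) + f(30)) = ½(3.60035 + 13.6225) = 8.61143.
So far: 271.799.
Order-1 term: 1/12 · (0.0955966 − 0.805342) = -0.0591454.
After k=1: 271.740.
Order-2 term: −1/720 · (0.000695127 − 0.00180437) = 1.54062e-06.
After k=2: 271.740.
Order-3 term: 1/30240 · (9.16934e-07 − 2.11290e-06) = -3.95493e-11.

S_3 ≈ 271.740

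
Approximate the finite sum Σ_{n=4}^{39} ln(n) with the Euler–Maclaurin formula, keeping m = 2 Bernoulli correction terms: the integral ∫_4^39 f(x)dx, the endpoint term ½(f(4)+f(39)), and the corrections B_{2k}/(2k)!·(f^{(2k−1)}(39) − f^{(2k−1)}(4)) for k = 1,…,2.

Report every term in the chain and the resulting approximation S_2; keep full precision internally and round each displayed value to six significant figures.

S_2 ≈ 104.840

Integral: ∫_4^39 ln(x) dx = 102.334.
Endpoint term: (f(4) + f(39))/2 = (1.38629 + 3.66356)/2 = 2.52493.
Integral + boundary = 104.859.
k=1: B_{2}/(2)! × [f^{(1)}(39) − f^{(1)}(4)] = 1/12 × (0.0256410 − 0.250000) = -0.0186966.
Partial sum through k=1: 104.840.
k=2: B_{4}/(4)! × [f^{(3)}(39) − f^{(3)}(4)] = −1/720 × (3.37160e-05 − 0.0312500) = 4.33559e-05.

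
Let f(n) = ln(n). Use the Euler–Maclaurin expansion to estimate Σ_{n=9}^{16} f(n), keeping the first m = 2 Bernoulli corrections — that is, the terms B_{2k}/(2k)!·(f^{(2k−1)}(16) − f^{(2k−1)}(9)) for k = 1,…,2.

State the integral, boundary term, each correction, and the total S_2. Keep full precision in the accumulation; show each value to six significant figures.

Integral: ∫_9^16 ln(x) dx = 17.5864.
Boundary: ½(f(9) + f(16)) = ½(2.19722 + 2.77259) = 2.48491.
Integral + boundary = 20.0713.
k=1: B_{2}/(2)! × [f^{(1)}(16) − f^{(1)}(9)] = 1/12 × (0.0625000 − 0.111111) = -0.00405093.
Running total after k=1: 20.0673.
k=2: B_{4}/(4)! × [f^{(3)}(16) − f^{(3)}(9)] = −1/720 × (0.000488281 − 0.00274348) = 3.13223e-06.

S_2 ≈ 20.0673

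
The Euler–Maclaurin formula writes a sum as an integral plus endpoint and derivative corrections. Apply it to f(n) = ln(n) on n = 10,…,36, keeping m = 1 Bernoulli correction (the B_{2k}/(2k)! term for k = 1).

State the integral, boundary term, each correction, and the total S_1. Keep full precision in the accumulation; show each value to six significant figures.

Integral: ∫_10^36 ln(x) dx = 79.9808.
½[f(10) + f(36)] = ½[2.30259 + 3.58352] = 2.94305.
Running total after boundary: 82.9239.
k=1: B_{2}/(2)! × [f^{(1)}(36) − f^{(1)}(10)] = 1/12 × (0.0277778 − 0.100000) = -0.00601852.

S_1 ≈ 82.9179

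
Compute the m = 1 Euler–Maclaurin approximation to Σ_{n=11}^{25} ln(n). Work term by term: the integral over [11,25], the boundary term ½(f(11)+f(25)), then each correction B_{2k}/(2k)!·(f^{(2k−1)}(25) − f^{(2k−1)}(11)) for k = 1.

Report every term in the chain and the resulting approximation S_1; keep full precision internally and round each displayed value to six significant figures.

S_1 ≈ 42.8992

∫_11^25 ln(x) dx evaluates to 40.0950.
Endpoint term: (f(11) + f(25))/2 = (2.39790 + 3.21888)/2 = 2.80839.
Running total after boundary: 42.9034.
k=1: B_{2}/(2)! × [f^{(1)}(25) − f^{(1)}(11)] = 1/12 × (0.0400000 − 0.0909091) = -0.00424242.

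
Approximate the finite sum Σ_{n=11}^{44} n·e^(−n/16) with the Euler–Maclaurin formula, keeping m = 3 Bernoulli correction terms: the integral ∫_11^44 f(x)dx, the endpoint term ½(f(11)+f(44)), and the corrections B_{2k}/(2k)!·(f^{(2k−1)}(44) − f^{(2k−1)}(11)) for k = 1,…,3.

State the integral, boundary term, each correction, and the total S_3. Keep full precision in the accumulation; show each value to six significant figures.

S_3 ≈ 160.002

The integral term ∫_11^44 x·e^(−x/16) dx = 155.852.
Boundary: ½(f(11) + f(44)) = ½(5.53115 + 2.81283) = 4.17199.
Running total after boundary: 160.024.
Order-1 term: 1/12 · (-0.111874 − 0.157135) = -0.0224174.
Running total after k=1: 160.002.
Order-2 term: −1/720 · (6.24296e-05 − 0.00454218) = 6.22188e-06.
Running total after k=2: 160.002.
Order-3 term: 1/30240 · (2.19479e-06 − 3.30881e-05) = -1.02160e-09.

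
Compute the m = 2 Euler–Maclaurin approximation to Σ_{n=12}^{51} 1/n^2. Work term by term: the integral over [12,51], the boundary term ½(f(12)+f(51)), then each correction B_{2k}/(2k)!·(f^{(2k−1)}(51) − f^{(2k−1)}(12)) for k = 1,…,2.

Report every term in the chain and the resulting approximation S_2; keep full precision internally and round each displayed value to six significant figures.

S_2 ≈ 0.0674850

The integral term ∫_12^51 1/x^2 dx = 0.0637255.
½[f(12) + f(51)] = ½[0.00694444 + 0.000384468] = 0.00366446.
Running total after boundary: 0.0673899.
Correction k=1: B_{2}/2! · (f^{(1)}(51) − f^{(1)}(12)) = 1/12 · (-1.50772e-05 − (-0.00115741)) = 9.51942e-05.
After k=1: 0.0674851.
Correction k=2: B_{4}/4! · (f^{(3)}(51) − f^{(3)}(12)) = −1/720 · (-6.95601e-08 − (-9.64506e-05)) = -1.33863e-07.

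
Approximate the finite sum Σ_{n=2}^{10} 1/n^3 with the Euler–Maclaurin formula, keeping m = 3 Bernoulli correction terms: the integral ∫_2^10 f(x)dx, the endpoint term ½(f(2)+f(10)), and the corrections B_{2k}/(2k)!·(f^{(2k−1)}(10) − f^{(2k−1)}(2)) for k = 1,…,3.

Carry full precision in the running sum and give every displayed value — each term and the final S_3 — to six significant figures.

S_3 ≈ 0.197624

∫_2^10 1/x^3 dx evaluates to 0.120000.
Boundary: ½(f(2) + f(10)) = ½(0.125000 + 0.00100000) = 0.0630000.
Integral + boundary = 0.183000.
Correction k=1: B_{2}/2! · (f^{(1)}(10) − f^{(1)}(2)) = 1/12 · (-0.000300000 − (-0.187500)) = 0.0156000.
Running total after k=1: 0.198600.
Correction k=2: B_{4}/4! · (f^{(3)}(10) − f^{(3)}(2)) = −1/720 · (-6.00000e-05 − (-0.937500)) = -0.00130200.
Running total after k=2: 0.197298.
Correction k=3: B_{6}/6! · (f^{(5)}(10) − f^{(5)}(2)) = 1/30240 · (-2.52000e-05 − (-9.84375)) = 0.000325520.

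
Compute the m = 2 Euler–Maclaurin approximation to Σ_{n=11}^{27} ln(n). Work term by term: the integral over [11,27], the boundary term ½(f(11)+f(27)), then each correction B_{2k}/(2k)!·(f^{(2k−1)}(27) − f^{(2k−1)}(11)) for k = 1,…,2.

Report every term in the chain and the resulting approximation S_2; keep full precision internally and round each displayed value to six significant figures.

S_2 ≈ 49.4531

Integral: ∫_11^27 ln(x) dx = 46.6107.
Boundary: ½(f(11) + f(27)) = ½(2.39790 + 3.29584) = 2.84687.
Integral + boundary = 49.4576.
Correction k=1: B_{2}/2! · (f^{(1)}(27) − f^{(1)}(11)) = 1/12 · (0.0370370 − 0.0909091) = -0.00448934.
Partial sum through k=1: 49.4531.
Correction k=2: B_{4}/4! · (f^{(3)}(27) − f^{(3)}(11)) = −1/720 · (0.000101611 − 0.00150263) = 1.94586e-06.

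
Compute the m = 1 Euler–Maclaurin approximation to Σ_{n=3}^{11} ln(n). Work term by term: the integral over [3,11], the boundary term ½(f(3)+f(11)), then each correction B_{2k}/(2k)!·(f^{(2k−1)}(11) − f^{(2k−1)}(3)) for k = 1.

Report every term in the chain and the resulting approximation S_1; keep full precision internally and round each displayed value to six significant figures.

S_1 ≈ 16.8091

∫_3^11 ln(x) dx evaluates to 15.0810.
½[f(3) + f(11)] = ½[1.09861 + 2.39790] = 1.74825.
Running total after boundary: 16.8293.
k=1: B_{2}/(2)! × [f^{(1)}(11) − f^{(1)}(3)] = 1/12 × (0.0909091 − 0.333333) = -0.0202020.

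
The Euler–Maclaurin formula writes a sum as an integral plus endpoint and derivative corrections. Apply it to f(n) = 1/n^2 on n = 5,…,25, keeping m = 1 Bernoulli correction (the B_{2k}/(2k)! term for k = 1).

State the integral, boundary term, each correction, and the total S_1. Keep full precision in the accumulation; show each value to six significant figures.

S_1 ≈ 0.182123

Integral: ∫_5^25 1/x^2 dx = 0.160000.
Boundary: ½(f(5) + f(25)) = ½(0.0400000 + 0.00160000) = 0.0208000.
So far: 0.180800.
k=1: B_{2}/(2)! × [f^{(1)}(25) − f^{(1)}(5)] = 1/12 × (-0.000128000 − (-0.0160000)) = 0.00132267.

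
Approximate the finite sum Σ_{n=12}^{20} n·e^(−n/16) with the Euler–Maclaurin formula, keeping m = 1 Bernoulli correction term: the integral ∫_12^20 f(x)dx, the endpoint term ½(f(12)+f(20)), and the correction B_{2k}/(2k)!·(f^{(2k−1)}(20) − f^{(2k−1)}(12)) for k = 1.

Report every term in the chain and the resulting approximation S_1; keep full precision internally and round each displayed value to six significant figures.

S_1 ≈ 52.2769

∫_12^20 x·e^(−x/16) dx evaluates to 46.5935.
Endpoint term: (f(12) + f(20))/2 = (5.66840 + 5.73010)/2 = 5.69925.
Running total after boundary: 52.2927.
k=1: B_{2}/(2)! × [f^{(1)}(20) − f^{(1)}(12)] = 1/12 × (-0.0716262 − 0.118092) = -0.0158098.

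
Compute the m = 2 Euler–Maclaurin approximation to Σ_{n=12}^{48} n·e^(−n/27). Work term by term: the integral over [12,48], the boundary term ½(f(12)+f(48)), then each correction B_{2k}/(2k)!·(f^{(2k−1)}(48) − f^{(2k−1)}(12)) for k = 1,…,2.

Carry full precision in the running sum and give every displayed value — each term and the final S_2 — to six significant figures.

∫_12^48 x·e^(−x/27) dx evaluates to 332.911.
Endpoint term: (f(12) + f(48))/2 = (7.69416 + 8.11264)/2 = 7.90340.
Running total after boundary: 340.814.
Order-1 term: 1/12 · (-0.131455 − 0.356211) = -0.0406388.
Running total after k=1: 340.774.
Order-2 term: −1/720 · (0.000283363 − 0.00224770) = 2.72824e-06.

S_2 ≈ 340.774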